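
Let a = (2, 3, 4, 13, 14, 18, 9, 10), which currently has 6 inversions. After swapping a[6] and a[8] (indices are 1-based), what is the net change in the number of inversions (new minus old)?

-1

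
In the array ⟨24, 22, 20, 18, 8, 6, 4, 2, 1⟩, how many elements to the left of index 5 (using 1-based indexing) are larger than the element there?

4 such elements

The element at index 5 is 8.
Elements before it: 24, 22, 20, 18
Those larger than 8: 24, 22, 20, 18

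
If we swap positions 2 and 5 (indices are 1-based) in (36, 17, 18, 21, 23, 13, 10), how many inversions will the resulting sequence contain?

20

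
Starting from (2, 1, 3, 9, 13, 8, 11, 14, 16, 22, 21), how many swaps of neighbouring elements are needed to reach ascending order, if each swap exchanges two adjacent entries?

There are 5 swaps.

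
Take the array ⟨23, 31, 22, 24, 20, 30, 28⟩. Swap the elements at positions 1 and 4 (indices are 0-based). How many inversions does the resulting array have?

Positions 1 and 4 hold 31 and 20; after swapping, the array is [23, 20, 22, 24, 31, 30, 28].
Element-by-element contributions:
23 → 20, 22 → 2
20 → none → 0
22 → none → 0
24 → none → 0
31 → 30, 28 → 2
30 → 28 → 1
28 → none → 0
Sum: 2 + 0 + 0 + 0 + 2 + 1 + 0 = 5

5 inversions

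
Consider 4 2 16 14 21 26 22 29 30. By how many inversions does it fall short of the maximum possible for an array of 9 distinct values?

Maximum inversions for 9 distinct elements is C(9, 2) = 9·8/2 = 36.
Current inversions — for each element, count later smaller elements:
4: 1
2: 0
16: 1
14: 0
21: 0
26: 1
22: 0
29: 0
30: 0
Current total: 1 + 0 + 1 + 0 + 0 + 1 + 0 + 0 + 0 = 3
Shortfall: 36 − 3 = 33

33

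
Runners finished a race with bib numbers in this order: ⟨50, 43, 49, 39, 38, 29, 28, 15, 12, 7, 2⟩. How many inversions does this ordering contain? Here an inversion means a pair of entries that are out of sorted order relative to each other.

For each element, count later entries that are smaller:
50: 10
43: 8
49: 8
39: 7
38: 6
29: 5
28: 4
15: 3
12: 2
7: 1
2: 0
Sum: 10 + 8 + 8 + 7 + 6 + 5 + 4 + 3 + 2 + 1 + 0 = 54

54 inversions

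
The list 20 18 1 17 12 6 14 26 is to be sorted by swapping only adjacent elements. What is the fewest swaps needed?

15 adjacent swaps

Each adjacent swap fixes exactly one inversion, so the minimum swap count equals the number of inversions.
Count inversions — for each element, later elements that are smaller:
20: 18, 1, 17, 12, 6, 14 → 6
18: 1, 17, 12, 6, 14 → 5
1: none → 0
17: 12, 6, 14 → 3
12: 6 → 1
6: none → 0
14: none → 0
26: none → 0
Total inversions: 6 + 5 + 0 + 3 + 1 + 0 + 0 + 0 = 15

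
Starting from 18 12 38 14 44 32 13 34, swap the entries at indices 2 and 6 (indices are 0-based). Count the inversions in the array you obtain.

Positions 2 and 6 hold 38 and 13; after swapping, the array is [18, 12, 13, 14, 44, 32, 38, 34].
Element-by-element contributions:
18 → 12, 13, 14 → 3
12 → none → 0
13 → none → 0
14 → none → 0
44 → 32, 38, 34 → 3
32 → none → 0
38 → 34 → 1
34 → none → 0
Sum: 3 + 0 + 0 + 0 + 3 + 0 + 1 + 0 = 7

7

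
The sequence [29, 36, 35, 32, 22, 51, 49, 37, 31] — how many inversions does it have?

There are 16 inversions.

Element-by-element contributions:
29: 1
36: 4
35: 3
32: 2
22: 0
51: 3
49: 2
37: 1
31: 0
Sum: 1 + 4 + 3 + 2 + 0 + 3 + 2 + 1 + 0 = 16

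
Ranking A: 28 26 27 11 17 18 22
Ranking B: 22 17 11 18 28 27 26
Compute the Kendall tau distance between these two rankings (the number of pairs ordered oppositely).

17

Assign each item its position (1..7) in the first ordering, then rewrite the second ordering as that position sequence:
positions: 28→1, 26→2, 27→3, 11→4, 17→5, 18→6, 22→7
second ordering as positions: [7, 5, 4, 6, 1, 3, 2]
Discordant pairs = inversions in this position sequence.
7: 5, 4, 6, 1, 3, 2 → 6
5: 4, 1, 3, 2 → 4
4: 1, 3, 2 → 3
6: 1, 3, 2 → 3
1: 0
3: 2 → 1
2: 0
Total: 6 + 4 + 3 + 3 + 0 + 1 + 0 = 17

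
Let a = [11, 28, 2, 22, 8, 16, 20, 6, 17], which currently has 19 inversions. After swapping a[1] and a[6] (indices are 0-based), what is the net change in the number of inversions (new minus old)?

-3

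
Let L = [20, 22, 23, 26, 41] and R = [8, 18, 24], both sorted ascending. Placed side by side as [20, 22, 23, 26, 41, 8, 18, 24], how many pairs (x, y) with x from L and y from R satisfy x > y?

There are 12 cross-inversions.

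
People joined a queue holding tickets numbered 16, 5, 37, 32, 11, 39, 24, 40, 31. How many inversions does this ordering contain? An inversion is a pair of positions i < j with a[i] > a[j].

Sweep left to right; for each value list the smaller values that follow it:
16: 2
5: 0
37: 4
32: 3
11: 0
39: 2
24: 0
40: 1
31: 0
Sum: 2 + 0 + 4 + 3 + 0 + 2 + 0 + 1 + 0 = 12

12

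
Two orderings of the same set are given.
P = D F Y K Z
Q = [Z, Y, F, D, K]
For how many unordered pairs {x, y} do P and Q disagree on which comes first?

7 disagreeing pairs

Assign each item its position (1..5) in the first ordering, then rewrite the second ordering as that position sequence:
positions: D→1, F→2, Y→3, K→4, Z→5
second ordering as positions: [5, 3, 2, 1, 4]
Discordant pairs = inversions in this position sequence.
5: 3, 2, 1, 4 → 4
3: 2, 1 → 2
2: 1 → 1
1: 0
4: 0
Total: 4 + 2 + 1 + 0 + 0 = 7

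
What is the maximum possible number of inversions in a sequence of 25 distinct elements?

The maximum occurs when the array is in strictly decreasing order: every one of the C(25, 2) pairs is inverted.
C(25, 2) = 25·24/2 = 300

300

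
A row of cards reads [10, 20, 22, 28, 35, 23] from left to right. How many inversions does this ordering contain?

Inversion pairs (indices are 1-based):
(4,6): 28 > 23
(5,6): 35 > 23
That's 2 pairs.

There are 2 inversions.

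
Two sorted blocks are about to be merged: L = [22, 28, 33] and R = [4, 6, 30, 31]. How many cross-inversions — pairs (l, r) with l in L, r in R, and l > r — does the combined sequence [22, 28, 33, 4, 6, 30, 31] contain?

8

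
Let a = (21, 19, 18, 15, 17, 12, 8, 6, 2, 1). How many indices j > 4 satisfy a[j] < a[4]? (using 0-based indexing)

5 such elements

The element at index 4 is 17.
Elements after it: 12, 8, 6, 2, 1
Those smaller than 17: 12, 8, 6, 2, 1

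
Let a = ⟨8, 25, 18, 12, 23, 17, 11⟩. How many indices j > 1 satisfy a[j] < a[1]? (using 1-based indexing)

0

The element at index 1 is 8.
Elements after it: 25, 18, 12, 23, 17, 11
None of them are smaller than 8.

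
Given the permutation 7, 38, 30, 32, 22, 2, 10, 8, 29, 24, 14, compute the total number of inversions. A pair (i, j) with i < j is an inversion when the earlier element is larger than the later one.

Element-by-element contributions:
7 → 2 → 1
38 → 30, 32, 22, 2, 10, 8, 29, 24, 14 → 9
30 → 22, 2, 10, 8, 29, 24, 14 → 7
32 → 22, 2, 10, 8, 29, 24, 14 → 7
22 → 2, 10, 8, 14 → 4
2 → none → 0
10 → 8 → 1
8 → none → 0
29 → 24, 14 → 2
24 → 14 → 1
14 → none → 0
Sum: 1 + 9 + 7 + 7 + 4 + 0 + 1 + 0 + 2 + 1 + 0 = 32

32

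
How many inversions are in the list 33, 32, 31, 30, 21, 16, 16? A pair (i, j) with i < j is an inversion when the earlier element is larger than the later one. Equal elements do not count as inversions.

20 inversions

Element-by-element contributions:
33: 6
32: 5
31: 4
30: 3
21: 2
16: 0
16: 0
Sum: 6 + 5 + 4 + 3 + 2 + 0 + 0 = 20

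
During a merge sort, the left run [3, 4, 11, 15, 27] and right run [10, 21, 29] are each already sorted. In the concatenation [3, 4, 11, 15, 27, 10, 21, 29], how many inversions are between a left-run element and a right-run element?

Take each right-half value and tally the left-half values above it:
r = 10: 11, 15, 27 → 3
r = 21: 27 → 1
r = 29: none → 0
Cross-inversions: 3 + 1 + 0 = 4

4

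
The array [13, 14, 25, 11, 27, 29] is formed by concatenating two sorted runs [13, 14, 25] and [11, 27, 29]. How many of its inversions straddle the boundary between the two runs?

3

Count, for every r in R, how many entries of L exceed r:
r = 11: 13, 14, 25 → 3
r = 27: none → 0
r = 29: none → 0
Cross-inversions: 3 + 0 + 0 = 3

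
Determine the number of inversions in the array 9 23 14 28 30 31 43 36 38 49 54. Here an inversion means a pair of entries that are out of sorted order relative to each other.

3

Element-by-element contributions:
9: 0
23: 1
14: 0
28: 0
30: 0
31: 0
43: 2
36: 0
38: 0
49: 0
54: 0
Sum: 0 + 1 + 0 + 0 + 0 + 0 + 2 + 0 + 0 + 0 + 0 = 3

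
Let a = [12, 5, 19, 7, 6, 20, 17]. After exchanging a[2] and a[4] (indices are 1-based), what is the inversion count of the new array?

9

Positions 2 and 4 hold 5 and 7; after swapping, the array is [12, 7, 19, 5, 6, 20, 17].
Element-by-element contributions:
12 → 7, 5, 6 → 3
7 → 5, 6 → 2
19 → 5, 6, 17 → 3
5 → none → 0
6 → none → 0
20 → 17 → 1
17 → none → 0
Sum: 3 + 2 + 3 + 0 + 0 + 1 + 0 = 9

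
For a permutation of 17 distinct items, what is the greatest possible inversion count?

A reversed (strictly descending) arrangement makes every pair an inversion, giving C(17, 2) inversions.
C(17, 2) = 17·16/2 = 136

136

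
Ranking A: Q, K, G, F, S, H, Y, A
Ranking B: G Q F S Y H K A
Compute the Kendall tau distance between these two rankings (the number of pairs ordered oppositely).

Assign each item its position (1..8) in the first ordering, then rewrite the second ordering as that position sequence:
positions: Q→1, K→2, G→3, F→4, S→5, H→6, Y→7, A→8
second ordering as positions: [3, 1, 4, 5, 7, 6, 2, 8]
Discordant pairs = inversions in this position sequence.
3: 1, 2 → 2
1: 0
4: 2 → 1
5: 2 → 1
7: 6, 2 → 2
6: 2 → 1
2: 0
8: 0
Total: 2 + 0 + 1 + 1 + 2 + 1 + 0 + 0 = 7

7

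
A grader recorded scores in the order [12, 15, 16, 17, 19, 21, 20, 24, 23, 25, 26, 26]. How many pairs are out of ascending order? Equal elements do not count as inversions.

2

Element-by-element contributions:
12 → none → 0
15 → none → 0
16 → none → 0
17 → none → 0
19 → none → 0
21 → 20 → 1
20 → none → 0
24 → 23 → 1
23 → none → 0
25 → none → 0
26 → none → 0
26 → none → 0
Sum: 0 + 0 + 0 + 0 + 0 + 1 + 0 + 1 + 0 + 0 + 0 + 0 = 2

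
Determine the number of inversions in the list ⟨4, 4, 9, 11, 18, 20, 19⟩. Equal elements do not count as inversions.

Out-of-order index pairs (0-indexed):
(5,6): 20 > 19
That's 1 pair.

1 inversion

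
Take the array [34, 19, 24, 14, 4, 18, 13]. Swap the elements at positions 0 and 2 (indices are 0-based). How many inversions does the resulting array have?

16 inversions

Positions 0 and 2 hold 34 and 24; after swapping, the array is [24, 19, 34, 14, 4, 18, 13].
Element-by-element contributions:
24 → 19, 14, 4, 18, 13 → 5
19 → 14, 4, 18, 13 → 4
34 → 14, 4, 18, 13 → 4
14 → 4, 13 → 2
4 → none → 0
18 → 13 → 1
13 → none → 0
Sum: 5 + 4 + 4 + 2 + 0 + 1 + 0 = 16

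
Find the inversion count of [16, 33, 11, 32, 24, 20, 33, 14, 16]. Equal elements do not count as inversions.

Count, for each position, how many later elements it exceeds:
16 → 11, 14 → 2
33 → 11, 32, 24, 20, 14, 16 → 6
11 → none → 0
32 → 24, 20, 14, 16 → 4
24 → 20, 14, 16 → 3
20 → 14, 16 → 2
33 → 14, 16 → 2
14 → none → 0
16 → none → 0
Sum: 2 + 6 + 0 + 4 + 3 + 2 + 2 + 0 + 0 = 19

19 inversions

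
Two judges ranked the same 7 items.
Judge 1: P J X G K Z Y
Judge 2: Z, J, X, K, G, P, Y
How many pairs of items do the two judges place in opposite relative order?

Assign each item its position (1..7) in the first ordering, then rewrite the second ordering as that position sequence:
positions: P→1, J→2, X→3, G→4, K→5, Z→6, Y→7
second ordering as positions: [6, 2, 3, 5, 4, 1, 7]
Discordant pairs = inversions in this position sequence.
6: 2, 3, 5, 4, 1 → 5
2: 1 → 1
3: 1 → 1
5: 4, 1 → 2
4: 1 → 1
1: 0
7: 0
Total: 5 + 1 + 1 + 2 + 1 + 0 + 0 = 10

10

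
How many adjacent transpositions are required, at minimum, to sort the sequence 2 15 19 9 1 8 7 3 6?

23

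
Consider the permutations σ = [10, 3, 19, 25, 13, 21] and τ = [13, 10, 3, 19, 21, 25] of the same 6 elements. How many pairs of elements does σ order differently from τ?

Assign each item its position (1..6) in the first ordering, then rewrite the second ordering as that position sequence:
positions: 10→1, 3→2, 19→3, 25→4, 13→5, 21→6
second ordering as positions: [5, 1, 2, 3, 6, 4]
Discordant pairs = inversions in this position sequence.
5: 1, 2, 3, 4 → 4
1: 0
2: 0
3: 0
6: 4 → 1
4: 0
Total: 4 + 0 + 0 + 0 + 1 + 0 = 5

There are 5 discordant pairs.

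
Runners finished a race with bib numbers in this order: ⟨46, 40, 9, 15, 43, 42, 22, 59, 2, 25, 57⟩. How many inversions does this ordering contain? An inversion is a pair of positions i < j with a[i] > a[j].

26 out-of-order pairs

Sweep left to right; for each value list the smaller values that follow it:
46: 8
40: 5
9: 1
15: 1
43: 4
42: 3
22: 1
59: 3
2: 0
25: 0
57: 0
Sum: 8 + 5 + 1 + 1 + 4 + 3 + 1 + 3 + 0 + 0 + 0 = 26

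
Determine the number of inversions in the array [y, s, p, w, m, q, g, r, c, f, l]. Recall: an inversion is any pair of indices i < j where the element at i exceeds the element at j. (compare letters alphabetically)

Sweep left to right; for each value list the smaller values that follow it:
y: 10
s: 8
p: 5
w: 7
m: 4
q: 4
g: 2
r: 3
c: 0
f: 0
l: 0
Sum: 10 + 8 + 5 + 7 + 4 + 4 + 2 + 3 + 0 + 0 + 0 = 43

43 out-of-order pairs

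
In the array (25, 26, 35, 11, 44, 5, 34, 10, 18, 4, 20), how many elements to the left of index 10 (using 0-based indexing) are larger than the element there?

5

The element at index 10 is 20.
Elements before it: 25, 26, 35, 11, 44, 5, 34, 10, 18, 4
Those larger than 20: 25, 26, 35, 44, 34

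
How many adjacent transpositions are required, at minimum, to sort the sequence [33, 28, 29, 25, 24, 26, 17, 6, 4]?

Minimum adjacent swaps = number of inversions (each swap of adjacent out-of-order elements removes one inversion and no swap can remove more).
Count inversions — for each element, later elements that are smaller:
33: 28, 29, 25, 24, 26, 17, 6, 4 → 8
28: 25, 24, 26, 17, 6, 4 → 6
29: 25, 24, 26, 17, 6, 4 → 6
25: 24, 17, 6, 4 → 4
24: 17, 6, 4 → 3
26: 17, 6, 4 → 3
17: 6, 4 → 2
6: 4 → 1
4: none → 0
Total inversions: 8 + 6 + 6 + 4 + 3 + 3 + 2 + 1 + 0 = 33

33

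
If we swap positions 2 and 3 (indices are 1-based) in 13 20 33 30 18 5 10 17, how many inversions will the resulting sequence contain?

Positions 2 and 3 hold 20 and 33; after swapping, the array is [13, 33, 20, 30, 18, 5, 10, 17].
Count, for each position, how many later elements it exceeds:
13: 2
33: 6
20: 4
30: 4
18: 3
5: 0
10: 0
17: 0
Sum: 2 + 6 + 4 + 4 + 3 + 0 + 0 + 0 = 19

19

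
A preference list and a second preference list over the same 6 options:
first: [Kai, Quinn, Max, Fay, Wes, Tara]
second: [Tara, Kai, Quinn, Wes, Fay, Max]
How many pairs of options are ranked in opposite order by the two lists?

8

Assign each item its position (1..6) in the first ordering, then rewrite the second ordering as that position sequence:
positions: Kai→1, Quinn→2, Max→3, Fay→4, Wes→5, Tara→6
second ordering as positions: [6, 1, 2, 5, 4, 3]
Discordant pairs = inversions in this position sequence.
6: 1, 2, 5, 4, 3 → 5
1: 0
2: 0
5: 4, 3 → 2
4: 3 → 1
3: 0
Total: 5 + 0 + 0 + 2 + 1 + 0 = 8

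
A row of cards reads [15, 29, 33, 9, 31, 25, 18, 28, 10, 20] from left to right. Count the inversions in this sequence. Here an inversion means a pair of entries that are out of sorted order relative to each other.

Count, for each position, how many later elements it exceeds:
15: 2
29: 6
33: 7
9: 0
31: 5
25: 3
18: 1
28: 2
10: 0
20: 0
Sum: 2 + 6 + 7 + 0 + 5 + 3 + 1 + 2 + 0 + 0 = 26

26 inversions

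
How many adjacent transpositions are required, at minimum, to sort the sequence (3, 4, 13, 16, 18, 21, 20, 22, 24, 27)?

1

Each adjacent swap fixes exactly one inversion, so the minimum swap count equals the number of inversions.
Count inversions — for each element, later elements that are smaller:
3: none → 0
4: none → 0
13: none → 0
16: none → 0
18: none → 0
21: 20 → 1
20: none → 0
22: none → 0
24: none → 0
27: none → 0
Total inversions: 0 + 0 + 0 + 0 + 0 + 1 + 0 + 0 + 0 + 0 = 1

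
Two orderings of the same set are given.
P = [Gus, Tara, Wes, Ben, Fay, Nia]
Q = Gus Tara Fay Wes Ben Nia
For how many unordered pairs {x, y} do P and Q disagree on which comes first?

2

Assign each item its position (1..6) in the first ordering, then rewrite the second ordering as that position sequence:
positions: Gus→1, Tara→2, Wes→3, Ben→4, Fay→5, Nia→6
second ordering as positions: [1, 2, 5, 3, 4, 6]
Discordant pairs = inversions in this position sequence.
1: 0
2: 0
5: 3, 4 → 2
3: 0
4: 0
6: 0
Total: 0 + 0 + 2 + 0 + 0 + 0 = 2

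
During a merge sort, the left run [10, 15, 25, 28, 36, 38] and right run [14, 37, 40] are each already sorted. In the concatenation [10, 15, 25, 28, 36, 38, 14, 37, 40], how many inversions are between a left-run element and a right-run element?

6

For each element r of the right run, count left-run elements greater than r:
r = 14: 15, 25, 28, 36, 38 → 5
r = 37: 38 → 1
r = 40: none → 0
Cross-inversions: 5 + 1 + 0 = 6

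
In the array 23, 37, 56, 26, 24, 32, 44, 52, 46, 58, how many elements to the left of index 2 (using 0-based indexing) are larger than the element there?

0 such elements

The element at index 2 is 56.
Elements before it: 23, 37
None of them are larger than 56.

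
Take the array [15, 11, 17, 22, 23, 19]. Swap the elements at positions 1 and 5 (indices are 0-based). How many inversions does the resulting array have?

Positions 1 and 5 hold 11 and 19; after swapping, the array is [15, 19, 17, 22, 23, 11].
Count, for each position, how many later elements it exceeds:
15 → 11 → 1
19 → 17, 11 → 2
17 → 11 → 1
22 → 11 → 1
23 → 11 → 1
11 → none → 0
Sum: 1 + 2 + 1 + 1 + 1 + 0 = 6

Inversions: 6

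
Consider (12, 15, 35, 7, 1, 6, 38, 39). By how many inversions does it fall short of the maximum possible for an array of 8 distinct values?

17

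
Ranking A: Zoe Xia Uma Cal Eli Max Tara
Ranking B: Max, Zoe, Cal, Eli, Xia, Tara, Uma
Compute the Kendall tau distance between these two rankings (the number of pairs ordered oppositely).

There are 10 discordant pairs.

Assign each item its position (1..7) in the first ordering, then rewrite the second ordering as that position sequence:
positions: Zoe→1, Xia→2, Uma→3, Cal→4, Eli→5, Max→6, Tara→7
second ordering as positions: [6, 1, 4, 5, 2, 7, 3]
Discordant pairs = inversions in this position sequence.
6: 1, 4, 5, 2, 3 → 5
1: 0
4: 2, 3 → 2
5: 2, 3 → 2
2: 0
7: 3 → 1
3: 0
Total: 5 + 0 + 2 + 2 + 0 + 1 + 0 = 10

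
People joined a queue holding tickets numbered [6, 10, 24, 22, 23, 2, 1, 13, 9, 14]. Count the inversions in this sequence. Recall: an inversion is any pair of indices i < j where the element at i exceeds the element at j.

Count, for each position, how many later elements it exceeds:
6 → 2, 1 → 2
10 → 2, 1, 9 → 3
24 → 22, 23, 2, 1, 13, 9, 14 → 7
22 → 2, 1, 13, 9, 14 → 5
23 → 2, 1, 13, 9, 14 → 5
2 → 1 → 1
1 → none → 0
13 → 9 → 1
9 → none → 0
14 → none → 0
Sum: 2 + 3 + 7 + 5 + 5 + 1 + 0 + 1 + 0 + 0 = 24

24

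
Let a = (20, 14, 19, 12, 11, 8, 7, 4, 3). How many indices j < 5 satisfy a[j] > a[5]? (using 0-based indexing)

5 such elements

The element at index 5 is 8.
Elements before it: 20, 14, 19, 12, 11
Those larger than 8: 20, 14, 19, 12, 11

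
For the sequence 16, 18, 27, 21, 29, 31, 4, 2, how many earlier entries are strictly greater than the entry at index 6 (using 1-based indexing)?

0 such elements

The element at index 6 is 31.
Elements before it: 16, 18, 27, 21, 29
None of them are larger than 31.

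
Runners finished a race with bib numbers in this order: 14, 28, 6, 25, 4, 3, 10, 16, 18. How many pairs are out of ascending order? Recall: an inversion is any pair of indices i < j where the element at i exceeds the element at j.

19

Count, for each position, how many later elements it exceeds:
14 → 6, 4, 3, 10 → 4
28 → 6, 25, 4, 3, 10, 16, 18 → 7
6 → 4, 3 → 2
25 → 4, 3, 10, 16, 18 → 5
4 → 3 → 1
3 → none → 0
10 → none → 0
16 → none → 0
18 → none → 0
Sum: 4 + 7 + 2 + 5 + 1 + 0 + 0 + 0 + 0 = 19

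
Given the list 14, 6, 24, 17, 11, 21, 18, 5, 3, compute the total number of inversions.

Element-by-element contributions:
14 → 6, 11, 5, 3 → 4
6 → 5, 3 → 2
24 → 17, 11, 21, 18, 5, 3 → 6
17 → 11, 5, 3 → 3
11 → 5, 3 → 2
21 → 18, 5, 3 → 3
18 → 5, 3 → 2
5 → 3 → 1
3 → none → 0
Sum: 4 + 2 + 6 + 3 + 2 + 3 + 2 + 1 + 0 = 23

23 out-of-order pairs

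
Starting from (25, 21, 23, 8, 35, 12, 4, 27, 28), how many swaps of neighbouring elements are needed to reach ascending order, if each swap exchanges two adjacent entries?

The minimum number of adjacent swaps to sort an array equals its inversion count, since every such swap removes exactly one inversion.
Count inversions — for each element, later elements that are smaller:
25: 21, 23, 8, 12, 4 → 5
21: 8, 12, 4 → 3
23: 8, 12, 4 → 3
8: 4 → 1
35: 12, 4, 27, 28 → 4
12: 4 → 1
4: none → 0
27: none → 0
28: none → 0
Total inversions: 5 + 3 + 3 + 1 + 4 + 1 + 0 + 0 + 0 = 17

17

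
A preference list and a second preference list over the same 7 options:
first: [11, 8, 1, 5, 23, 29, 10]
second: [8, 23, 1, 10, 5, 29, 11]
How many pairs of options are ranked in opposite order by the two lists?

Assign each item its position (1..7) in the first ordering, then rewrite the second ordering as that position sequence:
positions: 11→1, 8→2, 1→3, 5→4, 23→5, 29→6, 10→7
second ordering as positions: [2, 5, 3, 7, 4, 6, 1]
Discordant pairs = inversions in this position sequence.
2: 1 → 1
5: 3, 4, 1 → 3
3: 1 → 1
7: 4, 6, 1 → 3
4: 1 → 1
6: 1 → 1
1: 0
Total: 1 + 3 + 1 + 3 + 1 + 1 + 0 = 10

10 pairs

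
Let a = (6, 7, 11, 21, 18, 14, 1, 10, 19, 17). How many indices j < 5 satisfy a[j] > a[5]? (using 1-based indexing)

The element at index 5 is 18.
Elements before it: 6, 7, 11, 21
Those larger than 18: 21

1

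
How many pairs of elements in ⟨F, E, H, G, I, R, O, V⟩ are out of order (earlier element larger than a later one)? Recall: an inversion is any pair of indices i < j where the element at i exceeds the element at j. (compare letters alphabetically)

3 out-of-order pairs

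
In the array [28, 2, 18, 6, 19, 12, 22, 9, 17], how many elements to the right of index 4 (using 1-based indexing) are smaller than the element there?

The element at index 4 is 6.
Elements after it: 19, 12, 22, 9, 17
None of them are smaller than 6.

0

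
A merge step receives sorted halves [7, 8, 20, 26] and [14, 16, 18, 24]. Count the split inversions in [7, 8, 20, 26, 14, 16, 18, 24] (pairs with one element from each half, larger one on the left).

Take each right-half value and tally the left-half values above it:
r = 14: 20, 26 → 2
r = 16: 20, 26 → 2
r = 18: 20, 26 → 2
r = 24: 26 → 1
Cross-inversions: 2 + 2 + 2 + 1 = 7

7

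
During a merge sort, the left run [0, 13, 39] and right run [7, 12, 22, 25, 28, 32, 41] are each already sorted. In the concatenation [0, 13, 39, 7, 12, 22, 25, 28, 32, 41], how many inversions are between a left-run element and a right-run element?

Count, for every r in R, how many entries of L exceed r:
r = 7: 13, 39 → 2
r = 12: 13, 39 → 2
r = 22: 39 → 1
r = 25: 39 → 1
r = 28: 39 → 1
r = 32: 39 → 1
r = 41: none → 0
Cross-inversions: 2 + 2 + 1 + 1 + 1 + 1 + 0 = 8

Split inversions: 8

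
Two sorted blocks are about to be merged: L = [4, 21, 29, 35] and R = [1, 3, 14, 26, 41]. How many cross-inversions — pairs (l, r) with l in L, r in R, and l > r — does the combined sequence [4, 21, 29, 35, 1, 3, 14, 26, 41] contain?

13

Take each right-half value and tally the left-half values above it:
r = 1: 4, 21, 29, 35 → 4
r = 3: 4, 21, 29, 35 → 4
r = 14: 21, 29, 35 → 3
r = 26: 29, 35 → 2
r = 41: none → 0
Cross-inversions: 4 + 4 + 3 + 2 + 0 = 13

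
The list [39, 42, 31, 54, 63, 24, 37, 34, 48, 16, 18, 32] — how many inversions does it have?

43 out-of-order pairs

Sweep left to right; for each value list the smaller values that follow it:
39 → 31, 24, 37, 34, 16, 18, 32 → 7
42 → 31, 24, 37, 34, 16, 18, 32 → 7
31 → 24, 16, 18 → 3
54 → 24, 37, 34, 48, 16, 18, 32 → 7
63 → 24, 37, 34, 48, 16, 18, 32 → 7
24 → 16, 18 → 2
37 → 34, 16, 18, 32 → 4
34 → 16, 18, 32 → 3
48 → 16, 18, 32 → 3
16 → none → 0
18 → none → 0
32 → none → 0
Sum: 7 + 7 + 3 + 7 + 7 + 2 + 4 + 3 + 3 + 0 + 0 + 0 = 43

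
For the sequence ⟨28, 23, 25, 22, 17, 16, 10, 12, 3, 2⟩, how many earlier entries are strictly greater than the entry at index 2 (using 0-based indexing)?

1

The element at index 2 is 25.
Elements before it: 28, 23
Those larger than 25: 28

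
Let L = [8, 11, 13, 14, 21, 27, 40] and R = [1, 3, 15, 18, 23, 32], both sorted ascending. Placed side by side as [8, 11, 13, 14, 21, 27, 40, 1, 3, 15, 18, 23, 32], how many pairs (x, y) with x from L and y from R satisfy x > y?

Take each right-half value and tally the left-half values above it:
r = 1: 8, 11, 13, 14, 21, 27, 40 → 7
r = 3: 8, 11, 13, 14, 21, 27, 40 → 7
r = 15: 21, 27, 40 → 3
r = 18: 21, 27, 40 → 3
r = 23: 27, 40 → 2
r = 32: 40 → 1
Cross-inversions: 7 + 7 + 3 + 3 + 2 + 1 = 23

23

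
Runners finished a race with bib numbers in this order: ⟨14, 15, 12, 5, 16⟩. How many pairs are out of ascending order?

5

Out-of-order index pairs (0-indexed):
(0,2): 14 > 12
(0,3): 14 > 5
(1,2): 15 > 12
(1,3): 15 > 5
(2,3): 12 > 5
That's 5 pairs.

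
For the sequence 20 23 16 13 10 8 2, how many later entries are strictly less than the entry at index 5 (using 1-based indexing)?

The element at index 5 is 10.
Elements after it: 8, 2
Those smaller than 10: 8, 2

2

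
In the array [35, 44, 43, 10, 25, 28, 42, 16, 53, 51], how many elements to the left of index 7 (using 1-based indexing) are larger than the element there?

2

The element at index 7 is 42.
Elements before it: 35, 44, 43, 10, 25, 28
Those larger than 42: 44, 43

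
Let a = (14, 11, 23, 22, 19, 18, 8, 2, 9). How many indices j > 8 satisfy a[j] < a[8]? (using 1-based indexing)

The element at index 8 is 2.
Elements after it: 9
None of them are smaller than 2.

0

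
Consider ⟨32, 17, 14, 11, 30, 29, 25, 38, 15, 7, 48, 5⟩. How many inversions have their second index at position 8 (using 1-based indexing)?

The element at index 8 is 38.
Elements before it: 32, 17, 14, 11, 30, 29, 25
None of them are larger than 38.

0 such elements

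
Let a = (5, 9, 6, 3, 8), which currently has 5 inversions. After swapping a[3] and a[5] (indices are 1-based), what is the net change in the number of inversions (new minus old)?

Positions 3 and 5 hold 6 and 8; after swapping, the array is [5, 9, 8, 3, 6].
For each element, count later entries that are smaller:
5 → 3 → 1
9 → 8, 3, 6 → 3
8 → 3, 6 → 2
3 → none → 0
6 → none → 0
Sum: 1 + 3 + 2 + 0 + 0 = 6
Change: 6 − 5 = +1

+1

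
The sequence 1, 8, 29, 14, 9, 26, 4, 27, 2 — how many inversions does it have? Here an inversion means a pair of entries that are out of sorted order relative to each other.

17 inversions

For each element, count later entries that are smaller:
1: 0
8: 2
29: 6
14: 3
9: 2
26: 2
4: 1
27: 1
2: 0
Sum: 0 + 2 + 6 + 3 + 2 + 2 + 1 + 1 + 0 = 17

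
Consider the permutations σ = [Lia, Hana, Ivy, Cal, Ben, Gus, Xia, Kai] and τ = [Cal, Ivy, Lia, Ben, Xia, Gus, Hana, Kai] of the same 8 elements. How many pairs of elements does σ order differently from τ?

9 discordant pairs

Assign each item its position (1..8) in the first ordering, then rewrite the second ordering as that position sequence:
positions: Lia→1, Hana→2, Ivy→3, Cal→4, Ben→5, Gus→6, Xia→7, Kai→8
second ordering as positions: [4, 3, 1, 5, 7, 6, 2, 8]
Discordant pairs = inversions in this position sequence.
4: 3, 1, 2 → 3
3: 1, 2 → 2
1: 0
5: 2 → 1
7: 6, 2 → 2
6: 2 → 1
2: 0
8: 0
Total: 3 + 2 + 0 + 1 + 2 + 1 + 0 + 0 = 9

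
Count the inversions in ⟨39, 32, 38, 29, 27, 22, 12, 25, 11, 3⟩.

42

Count, for each position, how many later elements it exceeds:
39 → 32, 38, 29, 27, 22, 12, 25, 11, 3 → 9
32 → 29, 27, 22, 12, 25, 11, 3 → 7
38 → 29, 27, 22, 12, 25, 11, 3 → 7
29 → 27, 22, 12, 25, 11, 3 → 6
27 → 22, 12, 25, 11, 3 → 5
22 → 12, 11, 3 → 3
12 → 11, 3 → 2
25 → 11, 3 → 2
11 → 3 → 1
3 → none → 0
Sum: 9 + 7 + 7 + 6 + 5 + 3 + 2 + 2 + 1 + 0 = 42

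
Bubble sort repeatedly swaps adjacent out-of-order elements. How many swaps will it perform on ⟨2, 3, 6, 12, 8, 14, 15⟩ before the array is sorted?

The minimum number of adjacent swaps to sort an array equals its inversion count, since every such swap removes exactly one inversion.
Count inversions — for each element, later elements that are smaller:
2: none → 0
3: none → 0
6: none → 0
12: 8 → 1
8: none → 0
14: none → 0
15: none → 0
Total inversions: 0 + 0 + 0 + 1 + 0 + 0 + 0 = 1

1 swap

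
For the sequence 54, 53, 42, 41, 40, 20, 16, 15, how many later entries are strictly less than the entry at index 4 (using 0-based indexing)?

3 such elements

The element at index 4 is 40.
Elements after it: 20, 16, 15
Those smaller than 40: 20, 16, 15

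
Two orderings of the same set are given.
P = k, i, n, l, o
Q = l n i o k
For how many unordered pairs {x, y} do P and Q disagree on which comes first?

7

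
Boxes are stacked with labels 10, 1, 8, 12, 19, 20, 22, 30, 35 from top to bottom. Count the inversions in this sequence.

Count, for each position, how many later elements it exceeds:
10 → 1, 8 → 2
1 → none → 0
8 → none → 0
12 → none → 0
19 → none → 0
20 → none → 0
22 → none → 0
30 → none → 0
35 → none → 0
Sum: 2 + 0 + 0 + 0 + 0 + 0 + 0 + 0 + 0 = 2

2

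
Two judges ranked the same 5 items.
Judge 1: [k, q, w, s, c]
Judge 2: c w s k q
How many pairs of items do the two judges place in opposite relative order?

8 discordant pairs

Assign each item its position (1..5) in the first ordering, then rewrite the second ordering as that position sequence:
positions: k→1, q→2, w→3, s→4, c→5
second ordering as positions: [5, 3, 4, 1, 2]
Discordant pairs = inversions in this position sequence.
5: 3, 4, 1, 2 → 4
3: 1, 2 → 2
4: 1, 2 → 2
1: 0
2: 0
Total: 4 + 2 + 2 + 0 + 0 = 8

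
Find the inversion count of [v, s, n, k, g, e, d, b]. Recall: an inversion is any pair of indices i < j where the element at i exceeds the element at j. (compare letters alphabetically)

Element-by-element contributions:
v: 7
s: 6
n: 5
k: 4
g: 3
e: 2
d: 1
b: 0
Sum: 7 + 6 + 5 + 4 + 3 + 2 + 1 + 0 = 28

28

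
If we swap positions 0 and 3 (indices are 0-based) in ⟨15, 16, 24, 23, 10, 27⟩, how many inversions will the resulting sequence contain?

8 inversions

Positions 0 and 3 hold 15 and 23; after swapping, the array is [23, 16, 24, 15, 10, 27].
Count, for each position, how many later elements it exceeds:
23 → 16, 15, 10 → 3
16 → 15, 10 → 2
24 → 15, 10 → 2
15 → 10 → 1
10 → none → 0
27 → none → 0
Sum: 3 + 2 + 2 + 1 + 0 + 0 = 8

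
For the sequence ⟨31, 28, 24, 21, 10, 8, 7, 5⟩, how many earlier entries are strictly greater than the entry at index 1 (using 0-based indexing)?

The element at index 1 is 28.
Elements before it: 31
Those larger than 28: 31

1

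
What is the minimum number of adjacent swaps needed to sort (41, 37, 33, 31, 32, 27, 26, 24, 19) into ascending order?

Minimum adjacent swaps = number of inversions (each swap of adjacent out-of-order elements removes one inversion and no swap can remove more).
Count inversions — for each element, later elements that are smaller:
41: 37, 33, 31, 32, 27, 26, 24, 19 → 8
37: 33, 31, 32, 27, 26, 24, 19 → 7
33: 31, 32, 27, 26, 24, 19 → 6
31: 27, 26, 24, 19 → 4
32: 27, 26, 24, 19 → 4
27: 26, 24, 19 → 3
26: 24, 19 → 2
24: 19 → 1
19: none → 0
Total inversions: 8 + 7 + 6 + 4 + 4 + 3 + 2 + 1 + 0 = 35

There are 35 swaps.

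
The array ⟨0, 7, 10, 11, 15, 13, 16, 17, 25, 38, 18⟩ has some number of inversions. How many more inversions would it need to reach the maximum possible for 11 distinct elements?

Maximum inversions for 11 distinct elements is C(11, 2) = 11·10/2 = 55.
Current inversions — for each element, count later smaller elements:
0: 0
7: 0
10: 0
11: 0
15: 1
13: 0
16: 0
17: 0
25: 1
38: 1
18: 0
Current total: 0 + 0 + 0 + 0 + 1 + 0 + 0 + 0 + 1 + 1 + 0 = 3
Shortfall: 55 − 3 = 52

52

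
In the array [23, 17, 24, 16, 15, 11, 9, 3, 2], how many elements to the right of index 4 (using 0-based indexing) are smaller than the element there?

The element at index 4 is 15.
Elements after it: 11, 9, 3, 2
Those smaller than 15: 11, 9, 3, 2

4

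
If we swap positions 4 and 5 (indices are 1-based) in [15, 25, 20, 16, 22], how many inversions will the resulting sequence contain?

There are 5 inversions.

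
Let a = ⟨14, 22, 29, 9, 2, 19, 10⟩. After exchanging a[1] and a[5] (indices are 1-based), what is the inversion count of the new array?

Positions 1 and 5 hold 14 and 2; after swapping, the array is [2, 22, 29, 9, 14, 19, 10].
Element-by-element contributions:
2 → none → 0
22 → 9, 14, 19, 10 → 4
29 → 9, 14, 19, 10 → 4
9 → none → 0
14 → 10 → 1
19 → 10 → 1
10 → none → 0
Sum: 0 + 4 + 4 + 0 + 1 + 1 + 0 = 10

10 inversions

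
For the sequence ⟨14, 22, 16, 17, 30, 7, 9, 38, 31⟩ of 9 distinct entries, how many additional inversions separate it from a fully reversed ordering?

Maximum inversions for 9 distinct elements is C(9, 2) = 9·8/2 = 36.
Current inversions — for each element, count later smaller elements:
14: 2
22: 4
16: 2
17: 2
30: 2
7: 0
9: 0
38: 1
31: 0
Current total: 2 + 4 + 2 + 2 + 2 + 0 + 0 + 1 + 0 = 13
Shortfall: 36 − 13 = 23

23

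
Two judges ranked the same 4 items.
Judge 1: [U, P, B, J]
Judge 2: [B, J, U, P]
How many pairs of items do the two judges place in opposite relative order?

Assign each item its position (1..4) in the first ordering, then rewrite the second ordering as that position sequence:
positions: U→1, P→2, B→3, J→4
second ordering as positions: [3, 4, 1, 2]
Discordant pairs = inversions in this position sequence.
3: 1, 2 → 2
4: 1, 2 → 2
1: 0
2: 0
Total: 2 + 2 + 0 + 0 = 4

4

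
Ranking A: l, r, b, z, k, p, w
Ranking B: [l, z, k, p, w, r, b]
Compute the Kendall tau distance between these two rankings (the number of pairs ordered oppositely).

8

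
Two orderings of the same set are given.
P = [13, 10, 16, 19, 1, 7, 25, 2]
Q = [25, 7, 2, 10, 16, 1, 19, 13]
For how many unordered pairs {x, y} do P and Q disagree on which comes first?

21

Assign each item its position (1..8) in the first ordering, then rewrite the second ordering as that position sequence:
positions: 13→1, 10→2, 16→3, 19→4, 1→5, 7→6, 25→7, 2→8
second ordering as positions: [7, 6, 8, 2, 3, 5, 4, 1]
Discordant pairs = inversions in this position sequence.
7: 6, 2, 3, 5, 4, 1 → 6
6: 2, 3, 5, 4, 1 → 5
8: 2, 3, 5, 4, 1 → 5
2: 1 → 1
3: 1 → 1
5: 4, 1 → 2
4: 1 → 1
1: 0
Total: 6 + 5 + 5 + 1 + 1 + 2 + 1 + 0 = 21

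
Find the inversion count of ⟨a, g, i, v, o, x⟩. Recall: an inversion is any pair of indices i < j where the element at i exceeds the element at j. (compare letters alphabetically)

Sweep left to right; for each value list the smaller values that follow it:
a: 0
g: 0
i: 0
v: 1
o: 0
x: 0
Sum: 0 + 0 + 0 + 1 + 0 + 0 = 1

1 inversion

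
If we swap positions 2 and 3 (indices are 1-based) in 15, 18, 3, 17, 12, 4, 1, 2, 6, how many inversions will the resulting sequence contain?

25

Positions 2 and 3 hold 18 and 3; after swapping, the array is [15, 3, 18, 17, 12, 4, 1, 2, 6].
Sweep left to right; for each value list the smaller values that follow it:
15: 6
3: 2
18: 6
17: 5
12: 4
4: 2
1: 0
2: 0
6: 0
Sum: 6 + 2 + 6 + 5 + 4 + 2 + 0 + 0 + 0 = 25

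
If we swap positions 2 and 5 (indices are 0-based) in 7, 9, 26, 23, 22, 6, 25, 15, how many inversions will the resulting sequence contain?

8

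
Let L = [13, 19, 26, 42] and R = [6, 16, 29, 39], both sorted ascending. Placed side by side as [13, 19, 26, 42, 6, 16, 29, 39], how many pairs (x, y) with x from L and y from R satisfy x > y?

For each element r of the right run, count left-run elements greater than r:
r = 6: 13, 19, 26, 42 → 4
r = 16: 19, 26, 42 → 3
r = 29: 42 → 1
r = 39: 42 → 1
Cross-inversions: 4 + 3 + 1 + 1 = 9

9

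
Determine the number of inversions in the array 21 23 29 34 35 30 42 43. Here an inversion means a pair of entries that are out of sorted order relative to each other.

Count, for each position, how many later elements it exceeds:
21 → none → 0
23 → none → 0
29 → none → 0
34 → 30 → 1
35 → 30 → 1
30 → none → 0
42 → none → 0
43 → none → 0
Sum: 0 + 0 + 0 + 1 + 1 + 0 + 0 + 0 = 2

2 inversions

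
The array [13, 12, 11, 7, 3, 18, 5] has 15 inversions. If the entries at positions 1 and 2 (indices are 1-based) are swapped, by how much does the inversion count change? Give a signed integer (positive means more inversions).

-1

Positions 1 and 2 hold 13 and 12; after swapping, the array is [12, 13, 11, 7, 3, 18, 5].
For each element, count later entries that are smaller:
12: 4
13: 4
11: 3
7: 2
3: 0
18: 1
5: 0
Sum: 4 + 4 + 3 + 2 + 0 + 1 + 0 = 14
Change: 14 − 15 = -1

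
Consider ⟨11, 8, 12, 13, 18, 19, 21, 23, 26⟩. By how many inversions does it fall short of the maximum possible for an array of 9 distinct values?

35 inversions short

Maximum inversions for 9 distinct elements is C(9, 2) = 9·8/2 = 36.
Current inversions — for each element, count later smaller elements:
11: 1
8: 0
12: 0
13: 0
18: 0
19: 0
21: 0
23: 0
26: 0
Current total: 1 + 0 + 0 + 0 + 0 + 0 + 0 + 0 + 0 = 1
Shortfall: 36 − 1 = 35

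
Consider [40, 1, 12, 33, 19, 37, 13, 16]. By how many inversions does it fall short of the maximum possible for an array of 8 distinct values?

14 inversions short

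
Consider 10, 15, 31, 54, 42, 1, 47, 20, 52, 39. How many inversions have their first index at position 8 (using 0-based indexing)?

The element at index 8 is 52.
Elements after it: 39
Those smaller than 52: 39

1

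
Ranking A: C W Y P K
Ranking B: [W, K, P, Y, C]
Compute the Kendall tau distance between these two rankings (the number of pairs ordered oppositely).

Assign each item its position (1..5) in the first ordering, then rewrite the second ordering as that position sequence:
positions: C→1, W→2, Y→3, P→4, K→5
second ordering as positions: [2, 5, 4, 3, 1]
Discordant pairs = inversions in this position sequence.
2: 1 → 1
5: 4, 3, 1 → 3
4: 3, 1 → 2
3: 1 → 1
1: 0
Total: 1 + 3 + 2 + 1 + 0 = 7

There are 7 discordant pairs.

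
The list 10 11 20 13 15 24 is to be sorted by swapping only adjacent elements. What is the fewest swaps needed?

Minimum adjacent swaps = number of inversions (each swap of adjacent out-of-order elements removes one inversion and no swap can remove more).
Count inversions — for each element, later elements that are smaller:
10: none → 0
11: none → 0
20: 13, 15 → 2
13: none → 0
15: none → 0
24: none → 0
Total inversions: 0 + 0 + 2 + 0 + 0 + 0 = 2

2 adjacent swaps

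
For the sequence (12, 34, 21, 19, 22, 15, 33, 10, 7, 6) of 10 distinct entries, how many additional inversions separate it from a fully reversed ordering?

12 inversions short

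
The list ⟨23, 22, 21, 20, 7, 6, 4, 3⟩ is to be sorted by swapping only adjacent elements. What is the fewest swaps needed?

Swaps: 28

Minimum adjacent swaps = number of inversions (each swap of adjacent out-of-order elements removes one inversion and no swap can remove more).
Count inversions — for each element, later elements that are smaller:
23: 22, 21, 20, 7, 6, 4, 3 → 7
22: 21, 20, 7, 6, 4, 3 → 6
21: 20, 7, 6, 4, 3 → 5
20: 7, 6, 4, 3 → 4
7: 6, 4, 3 → 3
6: 4, 3 → 2
4: 3 → 1
3: none → 0
Total inversions: 7 + 6 + 5 + 4 + 3 + 2 + 1 + 0 = 28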